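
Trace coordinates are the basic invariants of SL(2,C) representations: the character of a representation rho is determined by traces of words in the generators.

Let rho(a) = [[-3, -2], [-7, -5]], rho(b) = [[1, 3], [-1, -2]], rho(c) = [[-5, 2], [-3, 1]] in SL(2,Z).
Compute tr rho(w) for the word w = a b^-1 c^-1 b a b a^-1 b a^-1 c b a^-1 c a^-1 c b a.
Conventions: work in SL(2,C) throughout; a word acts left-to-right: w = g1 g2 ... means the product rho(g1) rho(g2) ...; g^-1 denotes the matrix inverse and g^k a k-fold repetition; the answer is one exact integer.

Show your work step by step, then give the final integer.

167777856902

rho(a) = [[-3, -2], [-7, -5]]
... * rho(b^-1) = [[-2, -3], [1, 1]]  ->  [[4, 7], [9, 16]]
... * rho(c^-1) = [[1, -2], [3, -5]]  ->  [[25, -43], [57, -98]]
... * rho(b) = [[1, 3], [-1, -2]]  ->  [[68, 161], [155, 367]]
... * rho(a) = [[-3, -2], [-7, -5]]  ->  [[-1331, -941], [-3034, -2145]]
... * rho(b) = [[1, 3], [-1, -2]]  ->  [[-390, -2111], [-889, -4812]]
... * rho(a^-1) = [[-5, 2], [7, -3]]  ->  [[-12827, 5553], [-29239, 12658]]
... * rho(b) = [[1, 3], [-1, -2]]  ->  [[-18380, -49587], [-41897, -113033]]
... * rho(a^-1) = [[-5, 2], [7, -3]]  ->  [[-255209, 112001], [-581746, 255305]]
... * rho(c) = [[-5, 2], [-3, 1]]  ->  [[940042, -398417], [2142815, -908187]]
... * rho(b) = [[1, 3], [-1, -2]]  ->  [[1338459, 3616960], [3051002, 8244819]]
... * rho(a^-1) = [[-5, 2], [7, -3]]  ->  [[18626425, -8173962], [42458723, -18632453]]
... * rho(c) = [[-5, 2], [-3, 1]]  ->  [[-68610239, 29078888], [-156396256, 66284993]]
... * rho(a^-1) = [[-5, 2], [7, -3]]  ->  [[546603411, -224457142], [1245976231, -511647491]]
... * rho(c) = [[-5, 2], [-3, 1]]  ->  [[-2059645629, 868749680], [-4694938682, 1980304971]]
... * rho(b) = [[1, 3], [-1, -2]]  ->  [[-2928395309, -7916436247], [-6675243653, -18045425988]]
... * rho(a) = [[-3, -2], [-7, -5]]  ->  [[64200239656, 45438971853], [146343712875, 103577617246]]
tr = 64200239656 + 103577617246 = 167777856902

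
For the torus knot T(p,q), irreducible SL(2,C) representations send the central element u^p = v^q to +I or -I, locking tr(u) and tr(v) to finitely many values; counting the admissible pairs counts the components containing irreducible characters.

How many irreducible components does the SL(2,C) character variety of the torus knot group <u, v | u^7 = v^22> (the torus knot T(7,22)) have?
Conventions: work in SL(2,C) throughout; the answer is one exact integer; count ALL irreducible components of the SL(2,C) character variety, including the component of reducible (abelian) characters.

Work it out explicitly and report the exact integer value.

Gamma = < u, v | u^7 = v^22 > (torus knot T(7,22)); the central element u^7 = v^22 acts as +I or -I in any irreducible SL(2,C) representation.
This locks tr(u) to 2*cos(pi*alpha/7), alpha in 1..6, and tr(v) to 2*cos(pi*beta/22), beta in 1..21, on each component of irreducible characters.
u^7 = (-1)^alpha I and v^22 = (-1)^beta I must agree, so alpha and beta have equal parity.
Enumerate parity-matched pairs: 3*11 odd-odd plus 3*10 even-even gives 63.
Total: 63 irreducible-character components + 1 reducible (abelian) component = 64.

64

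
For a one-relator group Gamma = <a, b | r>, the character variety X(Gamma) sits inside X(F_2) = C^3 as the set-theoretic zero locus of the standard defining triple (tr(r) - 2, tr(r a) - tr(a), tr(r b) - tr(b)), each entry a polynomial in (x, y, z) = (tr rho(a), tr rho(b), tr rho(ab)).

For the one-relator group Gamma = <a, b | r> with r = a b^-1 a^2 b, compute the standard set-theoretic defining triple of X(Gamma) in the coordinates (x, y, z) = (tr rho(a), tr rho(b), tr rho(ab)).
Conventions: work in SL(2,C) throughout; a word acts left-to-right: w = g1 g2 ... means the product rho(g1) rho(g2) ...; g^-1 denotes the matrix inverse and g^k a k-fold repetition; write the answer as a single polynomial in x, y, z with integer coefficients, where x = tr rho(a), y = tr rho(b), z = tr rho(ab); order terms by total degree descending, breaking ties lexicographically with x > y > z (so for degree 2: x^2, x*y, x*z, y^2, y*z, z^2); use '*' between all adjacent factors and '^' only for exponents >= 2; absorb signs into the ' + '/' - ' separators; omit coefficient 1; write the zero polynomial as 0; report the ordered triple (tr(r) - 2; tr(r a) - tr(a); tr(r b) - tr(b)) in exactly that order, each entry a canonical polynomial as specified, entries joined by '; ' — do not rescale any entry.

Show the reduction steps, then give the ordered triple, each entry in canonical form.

x^2*y*z - x*y^2 - x*z^2 + x - 2; x^3*y*z - x^2*y^2 - x^2*z^2 - x + 2; x^2*y^2*z - x^3*y - x*y^3 - x*y*z^2 + x^2*z + 3*x*y - y - z

reduce: tr(b a^2) = tr(a) tr(b a) - tr(b)   [square of a] = x*z - y
tr(a^2 b a) = tr(a) tr(b a^2) - tr(b a)   [square of a] = x^2*z - x*y - z
tr(b a b a) = tr(b a) tr(b a) - tr(1)   [split at a repeated b] = z^2 - 2
reduce: tr(b a b) = tr(b) tr(a b) - tr(a)   [square of b] = y*z - x
tr(a^2 b a b) = tr(a) tr(b a b a) - tr(b a b)   [square of a] = x*z^2 - y*z - x
tr(a b^-1 a^2 b) = tr(a^2 b a) tr(b) - tr(a^2 b a b)   [inverse elimination on b] = x^2*y*z - x*y^2 - x*z^2 + x
tr(a^2 b a^2) = tr(a) tr(a b a^2) - tr(a b a) = x^3*z - x^2*y - 2*x*z + y
tr(b^2) = tr(b) tr(b) - tr(1) = y^2 - 2
reduce: tr(b a^2 b) = tr(a) tr(b^2 a) - tr(b^2) = x*y*z - x^2 - y^2 + 2
tr(a^2 b a^2 b) = tr(a) tr(b a^2 b a) - tr(b a^2 b) = x^2*z^2 - 2*x*y*z + y^2 - 2
tr(a b^-1 a^2 b a) = tr(a^2 b a^2) tr(b) - tr(a^2 b a^2 b) = x^3*y*z - x^2*y^2 - x^2*z^2 + 2
so tr(a^2) = tr(a) tr(a) - tr(1)   [square of a] = x^2 - 2
tr(a^3) = tr(a) tr(a^2) - tr(a)   [square of a] = x^3 - 3*x
tr(a^2 b^2 a) = tr(b) tr(a^3 b) - tr(a^3)   [square of b] = x^2*y*z - x^3 - x*y^2 - y*z + 3*x
reduce: tr(a^2 b^2 a b) = tr(b) tr(a b a^2 b) - tr(a b a^2)   [square of b] = x*y*z^2 - x^2*z - y^2*z + z
tr(a b^-1 a^2 b^2) = tr(a^2 b^2 a) tr(b) - tr(a^2 b^2 a b)   [inverse elimination on b] = x^2*y^2*z - x^3*y - x*y^3 - x*y*z^2 + x^2*z + 3*x*y - z
assemble the triple (tr(r) - 2; tr(r a) - x; tr(r b) - y)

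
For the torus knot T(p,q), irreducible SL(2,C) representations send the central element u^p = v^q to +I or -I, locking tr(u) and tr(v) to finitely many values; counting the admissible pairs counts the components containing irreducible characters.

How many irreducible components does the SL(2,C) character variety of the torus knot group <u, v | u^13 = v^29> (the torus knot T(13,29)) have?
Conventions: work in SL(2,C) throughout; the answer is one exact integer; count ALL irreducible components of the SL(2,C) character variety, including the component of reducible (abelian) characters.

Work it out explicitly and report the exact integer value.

In the torus knot group T(13,29), u^13 = v^29 is central, so an irreducible representation sends it to +I or -I (Schur).
On an irreducible component, tr(u) is locked at 2*cos(pi*alpha/13) for some alpha in 1..12, and tr(v) at 2*cos(pi*beta/29) for some beta in 1..28.
Consistency of u^13 = (-1)^alpha I with v^29 = (-1)^beta I forces alpha = beta (mod 2).
Enumerate parity-matched pairs: 6*14 odd-odd plus 6*14 even-even gives 168.
That is 168 components of irreducible characters, and with the reducible (abelian) component the total is 169.

169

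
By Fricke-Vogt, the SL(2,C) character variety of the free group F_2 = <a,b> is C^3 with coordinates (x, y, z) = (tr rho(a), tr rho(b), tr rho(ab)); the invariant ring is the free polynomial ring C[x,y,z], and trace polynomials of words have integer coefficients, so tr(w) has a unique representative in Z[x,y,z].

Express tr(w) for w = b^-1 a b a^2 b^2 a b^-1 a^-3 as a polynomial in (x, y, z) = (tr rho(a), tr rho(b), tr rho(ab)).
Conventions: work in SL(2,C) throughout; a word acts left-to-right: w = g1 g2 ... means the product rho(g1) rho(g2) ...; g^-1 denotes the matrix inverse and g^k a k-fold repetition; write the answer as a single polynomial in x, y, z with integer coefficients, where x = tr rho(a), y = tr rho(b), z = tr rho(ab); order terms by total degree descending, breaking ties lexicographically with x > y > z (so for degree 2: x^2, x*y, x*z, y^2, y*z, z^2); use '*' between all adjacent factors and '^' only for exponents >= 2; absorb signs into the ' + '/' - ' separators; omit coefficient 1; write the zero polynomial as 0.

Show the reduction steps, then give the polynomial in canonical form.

so tr(a^2 b) = tr(a) tr(b a) - tr(b)  (reduce the a square) = x*z - y
so tr(a^2) = tr(a) tr(a) - tr(1)  (reduce the a square) = x^2 - 2
so tr(a b^2 a) = tr(b) tr(a^2 b) - tr(a^2)  (reduce the b square) = x*y*z - x^2 - y^2 + 2
tr(a b^2) = tr(b) tr(a b) - tr(a)  (reduce the b square) = y*z - x
so tr(a^2 b^2 a) = tr(a) tr(a b^2 a) - tr(a b^2)  (reduce the a square) = x^2*y*z - x^3 - x*y^2 - y*z + 3*x
tr(a b a b) = tr(b a) tr(b a) - tr(1)  (split on b) = z^2 - 2
so tr(b^2 a b a) = tr(b) tr(a b a b) - tr(a b a)  (reduce the b square) = y*z^2 - x*z - y
reduce: tr(b^2 a b) = tr(b) tr(b a b) - tr(b a)  (reduce the b square) = y^2*z - x*y - z
tr(a b a^2 b^2) = tr(a) tr(b^2 a b a) - tr(b^2 a b)  (reduce the a square) = x*y*z^2 - x^2*z - y^2*z + z
tr(a b a^2 b) = tr(a) tr(b a b a) - tr(b a b)  (reduce the a square) = x*z^2 - y*z - x
tr(b a b a^2 b^2) = tr(b) tr(a b a^2 b^2) - tr(a b a^2 b)  (reduce the b square) = x*y^2*z^2 - x^2*y*z - y^3*z - x*z^2 + 2*y*z + x
tr(a b a b a b) = tr(b a) tr(b a b a) - tr(b^-1 a^-1)  (split on b) = z^3 - 3*z
so tr(a b a b^2 a b) = tr(b) tr(a b a b a b) - tr(a b a b a)  (reduce the b square) = y*z^3 - x*z^2 - 2*y*z + x
reduce: tr(a^2 b a) = tr(a) tr(a b a) - tr(a b)  (reduce the a square) = x^2*z - x*y - z
tr(a b a b^2 a) = tr(b) tr(a^2 b a b) - tr(a^2 b a)  (reduce the b square) = x*y*z^2 - x^2*z - y^2*z + z
tr(b^2 a b^2 a b a) = tr(b) tr(a b a b^2 a b) - tr(a b a b^2 a)  (reduce the b square) = y^2*z^3 - 2*x*y*z^2 + x^2*z - y^2*z + x*y - z
reduce: tr(a b^2 a b^2) = tr(b) tr(a b^2 a b) - tr(a b^2 a)  (reduce the b square) = y^2*z^2 - 2*x*y*z + x^2 - 2
tr(b^2 a b^2 a b) = tr(b) tr(a b^2 a b^2) - tr(a b^2 a b)  (reduce the b square) = y^3*z^2 - 2*x*y^2*z + x^2*y - y*z^2 + x*z - y
tr(b a b a^2 b^2 a b) = tr(a) tr(b^2 a b^2 a b a) - tr(b^2 a b^2 a b)  (reduce the a square) = x*y^2*z^3 - 2*x^2*y*z^2 - y^3*z^2 + x^3*z + x*y^2*z + y*z^2 - 2*x*z + y
reduce: tr(a b a b a b a b) = tr(a b a b a b) tr(a b) - tr(b a b a)  (split on a) = z^4 - 4*z^2 + 2
tr(a b a b a b a) = tr(a) tr(b a b a b a) - tr(b a b a b)  (reduce the a square) = x*z^3 - y*z^2 - 2*x*z + y
tr(b^2 a b a b a b a) = tr(b) tr(a b a b a b a b) - tr(a b a b a b a)  (reduce the b square) = y*z^4 - x*z^3 - 3*y*z^2 + 2*x*z + y
reduce: tr(b^2 a b a b a b) = tr(b) tr(a b a b a b^2) - tr(a b a b a b)  (reduce the b square) = y^2*z^3 - x*y*z^2 - 2*y^2*z - z^3 + x*y + 3*z
reduce: tr(b a b a^2 b^2 a b a) = tr(a) tr(b^2 a b a b a b a) - tr(b^2 a b a b a b)  (reduce the a square) = x*y*z^4 - x^2*z^3 - y^2*z^3 - 2*x*y*z^2 + 2*x^2*z + 2*y^2*z + z^3 - 3*z
reduce: tr(a^-1 b a b a^2 b^2 a b) = tr(b a b a^2 b^2 a b) tr(a) - tr(b a b a^2 b^2 a b a)  (eliminate a^-1) = x^2*y^2*z^3 - 2*x^3*y*z^2 - x*y^3*z^2 - x*y*z^4 + x^4*z + x^2*y^2*z + x^2*z^3 + y^2*z^3 + 3*x*y*z^2 - 4*x^2*z - 2*y^2*z - z^3 + x*y + 3*z
reduce: tr(a b a^2 b^2 a b^-1 a^-1 b) = tr(a^-1 b a b a^2 b^2 a) tr(b) - tr(a^-1 b a b a^2 b^2 a b)  (eliminate b^-1) = -x^2*y^2*z^3 + 2*x^3*y*z^2 + 2*x*y^3*z^2 + x*y*z^4 - x^4*z - 2*x^2*y^2*z - x^2*z^3 - y^4*z - y^2*z^3 - 4*x*y*z^2 + 4*x^2*z + 4*y^2*z + z^3 - 3*z
so tr(a^-1 b^-1 a b a^2 b^2 a b^-1) = tr(a b a^2 b^2 a b^-1 a^-1) tr(b) - tr(a b a^2 b^2 a b^-1 a^-1 b)  (eliminate b^-1) = x^2*y^2*z^3 - 2*x^3*y*z^2 - 2*x*y^3*z^2 - x*y*z^4 + x^4*z + 3*x^2*y^2*z + x^2*z^3 + y^4*z + y^2*z^3 - x^3*y - x*y^3 + 4*x*y*z^2 - 4*x^2*z - 5*y^2*z - z^3 + 3*x*y + 3*z
so tr(b^2) = tr(b) tr(b) - tr(1)  (reduce the b square) = y^2 - 2
tr(b^3) = tr(b) tr(b^2) - tr(b)  (reduce the b square) = y^3 - 3*y
reduce: tr(b^2 a^2 b) = tr(a) tr(b^3 a) - tr(b^3)  (reduce the a square) = x*y^2*z - x^2*y - y^3 - x*z + 3*y
reduce: tr(a b a^2 b^2 a) = tr(a) tr(b^2 a^2 b a) - tr(b^2 a^2 b)  (reduce the a square) = x^2*y*z^2 - x^3*z - 2*x*y^2*z + x^2*y + y^3 + 2*x*z - 3*y
so tr(b^2 a b a b) = tr(b) tr(a b a b^2) - tr(a b a b)  (reduce the b square) = y^2*z^2 - x*y*z - y^2 - z^2 + 2
so tr(a b a^2 b^2 a b) = tr(a) tr(b^2 a b a b a) - tr(b^2 a b a b)  (reduce the a square) = x*y*z^3 - x^2*z^2 - y^2*z^2 - x*y*z + x^2 + y^2 + z^2 - 2
so tr(a b a^2 b^2 a b^-1) = tr(a b a^2 b^2 a) tr(b) - tr(a b a^2 b^2 a b)  (eliminate b^-1) = x^2*y^2*z^2 - x^3*y*z - 2*x*y^3*z - x*y*z^3 + x^2*y^2 + x^2*z^2 + y^4 + y^2*z^2 + 3*x*y*z - x^2 - 4*y^2 - z^2 + 2
tr(b^-1 a b a^2 b^2 a b^-1) = tr(a b a^2 b^2 a b^-1) tr(b) - tr(a b a^2 b^2 a)  (eliminate b^-1) = x^2*y^3*z^2 - x^3*y^2*z - 2*x*y^4*z - x*y^2*z^3 + x^2*y^3 + y^5 + y^3*z^2 + x^3*z + 5*x*y^2*z - 2*x^2*y - 5*y^3 - y*z^2 - 2*x*z + 5*y
so tr(a^-2 b^-1 a b a^2 b^2 a b^-1) = tr(a^-1 b^-1 a b a^2 b^2 a b^-1) tr(a) - tr(a^-1 b^-1 a b a^2 b^2 a b^-1 a)  (eliminate a^-1) = x^3*y^2*z^3 - 2*x^4*y*z^2 - 3*x^2*y^3*z^2 - x^2*y*z^4 + x^5*z + 4*x^3*y^2*z + x^3*z^3 + 3*x*y^4*z + 2*x*y^2*z^3 - x^4*y - 2*x^2*y^3 + 4*x^2*y*z^2 - y^5 - y^3*z^2 - 5*x^3*z - 10*x*y^2*z - x*z^3 + 5*x^2*y + 5*y^3 + y*z^2 + 5*x*z - 5*y
reduce: tr(b^-1 a b a^2 b^2 a b^-1 a^-3) = tr(a^-2 b^-1 a b a^2 b^2 a b^-1) tr(a) - tr(a^-2 b^-1 a b a^2 b^2 a b^-1 a)  (eliminate a^-1) = x^4*y^2*z^3 - 2*x^5*y*z^2 - 3*x^3*y^3*z^2 - x^3*y*z^4 + x^6*z + 4*x^4*y^2*z + x^4*z^3 + 3*x^2*y^4*z + x^2*y^2*z^3 - x^5*y - 2*x^3*y^3 + 6*x^3*y*z^2 - x*y^5 + x*y^3*z^2 + x*y*z^4 - 6*x^4*z - 13*x^2*y^2*z - 2*x^2*z^3 - y^4*z - y^2*z^3 + 6*x^3*y + 6*x*y^3 - 3*x*y*z^2 + 9*x^2*z + 5*y^2*z + z^3 - 8*x*y - 3*z

x^4*y^2*z^3 - 2*x^5*y*z^2 - 3*x^3*y^3*z^2 - x^3*y*z^4 + x^6*z + 4*x^4*y^2*z + x^4*z^3 + 3*x^2*y^4*z + x^2*y^2*z^3 - x^5*y - 2*x^3*y^3 + 6*x^3*y*z^2 - x*y^5 + x*y^3*z^2 + x*y*z^4 - 6*x^4*z - 13*x^2*y^2*z - 2*x^2*z^3 - y^4*z - y^2*z^3 + 6*x^3*y + 6*x*y^3 - 3*x*y*z^2 + 9*x^2*z + 5*y^2*z + z^3 - 8*x*y - 3*z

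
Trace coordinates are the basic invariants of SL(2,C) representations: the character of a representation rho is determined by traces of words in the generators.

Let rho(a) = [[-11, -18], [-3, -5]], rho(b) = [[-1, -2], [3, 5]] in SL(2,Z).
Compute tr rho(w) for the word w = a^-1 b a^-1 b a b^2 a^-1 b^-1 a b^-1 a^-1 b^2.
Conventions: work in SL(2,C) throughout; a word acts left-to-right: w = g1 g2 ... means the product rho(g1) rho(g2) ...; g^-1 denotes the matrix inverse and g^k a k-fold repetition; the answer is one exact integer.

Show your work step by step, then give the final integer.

-1511362

rho(a^-1) = [[-5, 18], [3, -11]]
... * rho(b) = [[-1, -2], [3, 5]]  ->  [[59, 100], [-36, -61]]
... * rho(a^-1) = [[-5, 18], [3, -11]]  ->  [[5, -38], [-3, 23]]
... * rho(b) = [[-1, -2], [3, 5]]  ->  [[-119, -200], [72, 121]]
... * rho(a) = [[-11, -18], [-3, -5]]  ->  [[1909, 3142], [-1155, -1901]]
... * rho(b) = [[-1, -2], [3, 5]]  ->  [[7517, 11892], [-4548, -7195]]
... * rho(b) = [[-1, -2], [3, 5]]  ->  [[28159, 44426], [-17037, -26879]]
... * rho(a^-1) = [[-5, 18], [3, -11]]  ->  [[-7517, 18176], [4548, -10997]]
... * rho(b^-1) = [[5, 2], [-3, -1]]  ->  [[-92113, -33210], [55731, 20093]]
... * rho(a) = [[-11, -18], [-3, -5]]  ->  [[1112873, 1824084], [-673320, -1103623]]
... * rho(b^-1) = [[5, 2], [-3, -1]]  ->  [[92113, 401662], [-55731, -243017]]
... * rho(a^-1) = [[-5, 18], [3, -11]]  ->  [[744421, -2760248], [-450396, 1670029]]
... * rho(b) = [[-1, -2], [3, 5]]  ->  [[-9025165, -15290082], [5460483, 9250937]]
... * rho(b) = [[-1, -2], [3, 5]]  ->  [[-36845081, -58400080], [22292328, 35333719]]
tr = -36845081 + 35333719 = -1511362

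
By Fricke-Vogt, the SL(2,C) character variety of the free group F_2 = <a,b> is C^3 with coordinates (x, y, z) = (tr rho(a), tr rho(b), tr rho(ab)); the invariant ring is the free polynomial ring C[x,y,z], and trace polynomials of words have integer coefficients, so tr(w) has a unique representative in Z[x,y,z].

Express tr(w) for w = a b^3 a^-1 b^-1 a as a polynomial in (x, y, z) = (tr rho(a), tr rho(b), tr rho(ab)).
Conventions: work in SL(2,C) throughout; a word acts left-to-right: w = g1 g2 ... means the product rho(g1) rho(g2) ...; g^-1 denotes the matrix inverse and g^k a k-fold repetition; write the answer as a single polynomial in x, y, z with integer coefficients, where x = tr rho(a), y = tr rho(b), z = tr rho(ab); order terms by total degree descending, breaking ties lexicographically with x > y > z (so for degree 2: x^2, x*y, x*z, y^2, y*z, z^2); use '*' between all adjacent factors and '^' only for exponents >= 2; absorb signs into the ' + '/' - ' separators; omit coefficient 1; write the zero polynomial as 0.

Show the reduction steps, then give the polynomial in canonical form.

-x^2*y^3*z + x^3*y^2 + x*y^4 + x*y^2*z^2 + x^2*y*z - x^3 - 5*x*y^2 - x*z^2 + y*z + 3*x

so trace(b a b) = trace(b)*trace(a b) - trace(a)  (reduce the b square) = y*z - x
reduce: trace(a b^3) = trace(b)*trace(b a b) - trace(b a)  (reduce the b square) = y^2*z - x*y - z
reduce: trace(b^2) = trace(b)*trace(b) - trace(1)  (reduce the b square) = y^2 - 2
trace(a^2 b^2) = trace(a)*trace(b^2 a) - trace(b^2)  (reduce the a square) = x*y*z - x^2 - y^2 + 2
trace(a^2 b) = trace(a)*trace(b a) - trace(b)  (reduce the a square) = x*z - y
reduce: trace(b a^2 b^2) = trace(b)*trace(a^2 b^2) - trace(a^2 b)  (reduce the b square) = x*y^2*z - x^2*y - y^3 - x*z + 3*y
trace(b a^2 b^3) = trace(b)*trace(b a^2 b^2) - trace(b a^2 b)  (reduce the b square) = x*y^3*z - x^2*y^2 - y^4 - 2*x*y*z + x^2 + 4*y^2 - 2
trace(a b a b) = trace(a b)*trace(a b) - trace(1)  (split on a) = z^2 - 2
so trace(b a b a b) = trace(b)*trace(a b a b) - trace(a b a)  (reduce the b square) = y*z^2 - x*z - y
trace(b^3 a b a) = trace(b)*trace(b a b a b) - trace(b a b a)  (reduce the b square) = y^2*z^2 - x*y*z - y^2 - z^2 + 2
trace(b^3 a b) = trace(b)*trace(b^2 a b) - trace(b^2 a)  (reduce the b square) = y^3*z - x*y^2 - 2*y*z + x
so trace(b a^2 b^3 a) = trace(a)*trace(b^3 a b a) - trace(b^3 a b)  (reduce the a square) = x*y^2*z^2 - x^2*y*z - y^3*z - x*z^2 + 2*y*z + x
trace(a^2 b^3 a^-1 b) = trace(b a^2 b^3)*trace(a) - trace(b a^2 b^3 a)  (eliminate a^-1) = x^2*y^3*z - x^3*y^2 - x*y^4 - x*y^2*z^2 - x^2*y*z + y^3*z + x^3 + 4*x*y^2 + x*z^2 - 2*y*z - 3*x
so trace(a b^3 a^-1 b^-1 a) = trace(a^2 b^3 a^-1)*trace(b) - trace(a^2 b^3 a^-1 b)  (eliminate b^-1) = -x^2*y^3*z + x^3*y^2 + x*y^4 + x*y^2*z^2 + x^2*y*z - x^3 - 5*x*y^2 - x*z^2 + y*z + 3*x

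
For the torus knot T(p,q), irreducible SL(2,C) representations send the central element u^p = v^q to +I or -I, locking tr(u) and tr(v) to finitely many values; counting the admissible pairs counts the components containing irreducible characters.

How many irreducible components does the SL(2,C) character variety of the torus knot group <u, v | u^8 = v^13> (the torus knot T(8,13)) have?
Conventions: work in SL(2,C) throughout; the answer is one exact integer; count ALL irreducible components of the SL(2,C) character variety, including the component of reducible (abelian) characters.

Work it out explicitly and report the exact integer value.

43

Gamma = < u, v | u^8 = v^13 > (torus knot T(8,13)); the central element u^8 = v^13 acts as +I or -I in any irreducible SL(2,C) representation.
This locks tr(u) to 2*cos(pi*alpha/8), alpha in 1..7, and tr(v) to 2*cos(pi*beta/13), beta in 1..12, on each component of irreducible characters.
Consistency of u^8 = (-1)^alpha I with v^13 = (-1)^beta I forces alpha = beta (mod 2).
count pairs: odd alpha (4 choices) x odd beta (6), plus even alpha (3) x even beta (6): 4*6 + 3*6 = 42.
components with irreducible characters: 42; plus the single component of reducible (abelian) characters: total 43.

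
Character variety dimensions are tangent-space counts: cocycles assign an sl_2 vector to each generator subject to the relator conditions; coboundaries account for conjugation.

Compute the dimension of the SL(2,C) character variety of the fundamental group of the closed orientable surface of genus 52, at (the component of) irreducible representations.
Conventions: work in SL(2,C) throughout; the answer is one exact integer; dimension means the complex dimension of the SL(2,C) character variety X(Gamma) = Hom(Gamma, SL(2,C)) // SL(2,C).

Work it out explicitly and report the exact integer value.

306

pi_1 of the closed genus-52 surface has 104 generators bound by the single product-of-commutators relator.
Before the relator condition, cocycle space has dim 3*104 = 312.
d_2 is surjective at irreducible rho (its cokernel H^2 is dual to H^0 = 0), so dim Z^1 = 312 - 3 = 309.
Coboundaries contribute dim B^1 = 3 (injective at irreducible rho).
Hence dim X = 309 - 3 = 306.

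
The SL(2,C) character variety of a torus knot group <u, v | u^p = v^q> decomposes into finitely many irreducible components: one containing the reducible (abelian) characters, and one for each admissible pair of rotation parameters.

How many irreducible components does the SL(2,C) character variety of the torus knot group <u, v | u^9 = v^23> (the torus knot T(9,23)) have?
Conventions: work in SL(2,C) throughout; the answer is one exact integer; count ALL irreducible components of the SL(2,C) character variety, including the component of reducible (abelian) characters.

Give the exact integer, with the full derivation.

89

In the torus knot group T(9,23), u^9 = v^23 is central, so an irreducible representation sends it to +I or -I (Schur).
This locks tr(u) to 2*cos(pi*alpha/9), alpha in 1..8, and tr(v) to 2*cos(pi*beta/23), beta in 1..22, on each component of irreducible characters.
Consistency of u^9 = (-1)^alpha I with v^23 = (-1)^beta I forces alpha = beta (mod 2).
count pairs: odd alpha (4 choices) x odd beta (11), plus even alpha (4) x even beta (11): 4*11 + 4*11 = 88.
That is 88 components of irreducible characters, and with the reducible (abelian) component the total is 89.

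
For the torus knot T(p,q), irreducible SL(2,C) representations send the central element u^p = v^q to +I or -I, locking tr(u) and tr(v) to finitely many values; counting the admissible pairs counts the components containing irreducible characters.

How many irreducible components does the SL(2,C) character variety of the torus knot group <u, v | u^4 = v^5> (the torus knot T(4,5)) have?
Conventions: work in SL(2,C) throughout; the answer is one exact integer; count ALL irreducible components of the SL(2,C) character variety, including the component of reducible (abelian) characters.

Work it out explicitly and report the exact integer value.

In the torus knot group T(4,5), u^4 = v^5 is central, so an irreducible representation sends it to +I or -I (Schur).
This locks tr(u) to 2*cos(pi*alpha/4), alpha in 1..3, and tr(v) to 2*cos(pi*beta/5), beta in 1..4, on each component of irreducible characters.
u^4 = (-1)^alpha I and v^5 = (-1)^beta I must agree, so alpha and beta have equal parity.
Enumerate parity-matched pairs: 2*2 odd-odd plus 1*2 even-even gives 6.
Total: 6 irreducible-character components + 1 reducible (abelian) component = 7.

7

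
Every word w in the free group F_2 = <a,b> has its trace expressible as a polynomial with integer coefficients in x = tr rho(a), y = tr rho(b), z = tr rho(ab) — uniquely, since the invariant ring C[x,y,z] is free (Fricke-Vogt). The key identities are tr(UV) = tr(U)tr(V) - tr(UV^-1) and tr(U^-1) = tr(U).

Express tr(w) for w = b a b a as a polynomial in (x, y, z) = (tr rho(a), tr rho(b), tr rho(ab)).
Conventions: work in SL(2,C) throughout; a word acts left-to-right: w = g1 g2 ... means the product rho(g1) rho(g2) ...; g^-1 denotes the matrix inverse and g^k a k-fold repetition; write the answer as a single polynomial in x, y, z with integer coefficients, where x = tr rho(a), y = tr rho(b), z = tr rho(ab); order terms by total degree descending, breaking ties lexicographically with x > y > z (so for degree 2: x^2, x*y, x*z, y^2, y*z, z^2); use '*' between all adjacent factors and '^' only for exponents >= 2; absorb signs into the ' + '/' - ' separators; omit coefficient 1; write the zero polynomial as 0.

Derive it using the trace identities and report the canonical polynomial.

z^2 - 2

and trace(b a b a) = trace(a b)*trace(a b) - trace(1)   [split at repeated a] = z^2 - 2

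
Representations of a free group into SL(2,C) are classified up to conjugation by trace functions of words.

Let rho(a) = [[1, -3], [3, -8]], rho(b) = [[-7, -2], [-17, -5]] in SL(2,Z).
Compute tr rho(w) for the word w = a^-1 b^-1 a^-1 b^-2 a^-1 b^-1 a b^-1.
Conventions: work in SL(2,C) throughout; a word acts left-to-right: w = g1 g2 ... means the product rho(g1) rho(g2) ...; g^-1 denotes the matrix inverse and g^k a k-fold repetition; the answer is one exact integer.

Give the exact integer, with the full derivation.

-30500916

rho(a^-1) = [[-8, 3], [-3, 1]]
... * rho(b^-1) = [[-5, 2], [17, -7]]  ->  [[91, -37], [32, -13]]
... * rho(a^-1) = [[-8, 3], [-3, 1]]  ->  [[-617, 236], [-217, 83]]
... * rho(b^-1) = [[-5, 2], [17, -7]]  ->  [[7097, -2886], [2496, -1015]]
... * rho(b^-1) = [[-5, 2], [17, -7]]  ->  [[-84547, 34396], [-29735, 12097]]
... * rho(a^-1) = [[-8, 3], [-3, 1]]  ->  [[573188, -219245], [201589, -77108]]
... * rho(b^-1) = [[-5, 2], [17, -7]]  ->  [[-6593105, 2681091], [-2318781, 942934]]
... * rho(a) = [[1, -3], [3, -8]]  ->  [[1450168, -1669413], [510021, -587129]]
... * rho(b^-1) = [[-5, 2], [17, -7]]  ->  [[-35630861, 14586227], [-12531298, 5129945]]
tr = -35630861 + 5129945 = -30500916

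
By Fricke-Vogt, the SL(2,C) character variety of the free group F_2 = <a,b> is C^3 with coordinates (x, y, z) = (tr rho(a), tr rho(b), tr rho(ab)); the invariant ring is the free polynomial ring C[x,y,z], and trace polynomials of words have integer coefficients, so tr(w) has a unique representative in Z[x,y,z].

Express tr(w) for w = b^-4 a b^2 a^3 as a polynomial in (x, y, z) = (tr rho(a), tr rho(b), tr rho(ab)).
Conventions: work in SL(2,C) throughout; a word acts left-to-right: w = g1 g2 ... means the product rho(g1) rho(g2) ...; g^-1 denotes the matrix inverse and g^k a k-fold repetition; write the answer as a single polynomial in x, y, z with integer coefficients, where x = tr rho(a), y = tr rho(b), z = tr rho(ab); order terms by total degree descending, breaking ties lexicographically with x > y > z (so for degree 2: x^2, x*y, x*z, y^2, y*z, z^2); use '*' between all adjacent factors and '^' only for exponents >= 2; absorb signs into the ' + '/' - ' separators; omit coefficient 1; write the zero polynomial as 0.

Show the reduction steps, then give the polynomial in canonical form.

x^3*y^5*z - x^4*y^4 - x^2*y^6 - x^2*y^4*z^2 - 2*x^3*y^3*z - x*y^5*z + 3*x^4*y^2 + 7*x^2*y^4 + 2*x^2*y^2*z^2 + y^6 + y^4*z^2 - x^3*y*z + 2*x*y^3*z - x^4 - 13*x^2*y^2 - 6*y^4 - 2*y^2*z^2 + 2*x*y*z + 4*x^2 + 9*y^2 - 2

so tr(b a^2) = tr(a)*tr(b a) - tr(b) = x*z - y
so tr(a^3 b) = tr(a)*tr(b a^2) - tr(b a) = x^2*z - x*y - z
so tr(a^2) = tr(a)*tr(a) - tr(1) = x^2 - 2
tr(a^3) = tr(a)*tr(a^2) - tr(a) = x^3 - 3*x
tr(b^2 a^3) = tr(b)*tr(a^3 b) - tr(a^3) = x^2*y*z - x^3 - x*y^2 - y*z + 3*x
so tr(b^2 a) = tr(b)*tr(a b) - tr(a) = y*z - x
reduce: tr(b^2) = tr(b)*tr(b) - tr(1) = y^2 - 2
tr(b^2 a^2) = tr(a)*tr(b^2 a) - tr(b^2) = x*y*z - x^2 - y^2 + 2
tr(a b^2 a^3) = tr(a)*tr(b^2 a^3) - tr(b^2 a^2) = x^3*y*z - x^4 - x^2*y^2 - 2*x*y*z + 4*x^2 + y^2 - 2
tr(a b a b) = tr(a b)*tr(a b) - tr(1) = z^2 - 2
tr(b a b^2 a) = tr(b)*tr(a b a b) - tr(a b a) = y*z^2 - x*z - y
so tr(b a b^2) = tr(b)*tr(a b^2) - tr(a b) = y^2*z - x*y - z
reduce: tr(b a b^2 a^2) = tr(a)*tr(b a b^2 a) - tr(b a b^2) = x*y*z^2 - x^2*z - y^2*z + z
reduce: tr(a b^2 a^3 b) = tr(a)*tr(b a b^2 a^2) - tr(b a b^2 a) = x^2*y*z^2 - x^3*z - x*y^2*z - y*z^2 + 2*x*z + y
tr(a b^2 a^3 b^-1) = tr(a b^2 a^3)*tr(b) - tr(a b^2 a^3 b) = x^3*y^2*z - x^4*y - x^2*y^3 - x^2*y*z^2 + x^3*z - x*y^2*z + 4*x^2*y + y^3 + y*z^2 - 2*x*z - 3*y
tr(b^-1 a b^2 a^3 b^-1) = tr(a b^2 a^3 b^-1)*tr(b) - tr(a b^2 a^3) = x^3*y^3*z - x^4*y^2 - x^2*y^4 - x^2*y^2*z^2 - x*y^3*z + x^4 + 5*x^2*y^2 + y^4 + y^2*z^2 - 4*x^2 - 4*y^2 + 2
so tr(b^-3 a b^2 a^3) = tr(b^-1 a b^2 a^3 b^-1)*tr(b) - tr(b^-1 a b^2 a^3) = x^3*y^4*z - x^4*y^3 - x^2*y^5 - x^2*y^3*z^2 - x^3*y^2*z - x*y^4*z + 2*x^4*y + 6*x^2*y^3 + x^2*y*z^2 + y^5 + y^3*z^2 - x^3*z + x*y^2*z - 8*x^2*y - 5*y^3 - y*z^2 + 2*x*z + 5*y
tr(b^-4 a b^2 a^3) = tr(b^-3 a b^2 a^3)*tr(b) - tr(b^-3 a b^2 a^3 b) = x^3*y^5*z - x^4*y^4 - x^2*y^6 - x^2*y^4*z^2 - 2*x^3*y^3*z - x*y^5*z + 3*x^4*y^2 + 7*x^2*y^4 + 2*x^2*y^2*z^2 + y^6 + y^4*z^2 - x^3*y*z + 2*x*y^3*z - x^4 - 13*x^2*y^2 - 6*y^4 - 2*y^2*z^2 + 2*x*y*z + 4*x^2 + 9*y^2 - 2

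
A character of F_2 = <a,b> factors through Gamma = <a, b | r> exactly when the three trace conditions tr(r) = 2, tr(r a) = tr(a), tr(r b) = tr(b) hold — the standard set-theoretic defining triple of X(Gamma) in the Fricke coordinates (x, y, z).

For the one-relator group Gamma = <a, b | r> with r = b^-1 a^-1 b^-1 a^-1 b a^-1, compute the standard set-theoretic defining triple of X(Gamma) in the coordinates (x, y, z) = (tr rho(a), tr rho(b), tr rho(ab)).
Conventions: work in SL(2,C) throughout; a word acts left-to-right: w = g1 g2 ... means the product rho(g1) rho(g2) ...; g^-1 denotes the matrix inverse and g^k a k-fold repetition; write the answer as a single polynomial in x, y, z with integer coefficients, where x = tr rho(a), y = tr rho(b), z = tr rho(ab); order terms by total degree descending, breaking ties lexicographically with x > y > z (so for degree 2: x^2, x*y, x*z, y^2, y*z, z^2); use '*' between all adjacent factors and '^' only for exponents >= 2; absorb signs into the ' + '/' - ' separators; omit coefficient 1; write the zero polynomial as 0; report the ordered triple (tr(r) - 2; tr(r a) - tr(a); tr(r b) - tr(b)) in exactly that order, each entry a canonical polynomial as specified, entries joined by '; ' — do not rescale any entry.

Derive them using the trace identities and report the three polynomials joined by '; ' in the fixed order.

next, trace(a^-1 b) = trace(b) * trace(a) - trace(b a) = x*y - z
next, trace(b a^-2) = trace(a^-1 b) * trace(a) - trace(a^-1 b a) = x^2*y - x*z - y
next, trace(a^-2 b a^-1) = trace(b a^-2) * trace(a) - trace(b a^-1) = x^3*y - x^2*z - 2*x*y + z
next, trace(b^2) = trace(b) * trace(b) - trace(1) = y^2 - 2
trace(b^2 a) = trace(b) * trace(a b) - trace(a) = y*z - x
trace(b a^-1 b) = trace(b^2) * trace(a) - trace(b^2 a) = x*y^2 - y*z - x
and trace(b a b a) = trace(b a) * trace(b a) - trace(1)   [split at repeated b] = z^2 - 2
trace(b a^-1 b a) = trace(b a b) * trace(a) - trace(b a b a) = x*y*z - x^2 - z^2 + 2
trace(b a^-1 b a^-1) = trace(b a^-1 b) * trace(a) - trace(b a^-1 b a) = x^2*y^2 - 2*x*y*z + z^2 - 2
trace(a^-2 b a^-1 b) = trace(b a^-1 b a^-1) * trace(a) - trace(b a^-1 b) = x^3*y^2 - 2*x^2*y*z - x*y^2 + x*z^2 + y*z - x
trace(a^-1 b a^-1 b^-1 a^-1) = trace(a^-2 b a^-1) * trace(b) - trace(a^-2 b a^-1 b) = x^2*y*z - x*y^2 - x*z^2 + x
trace(b a b^2) = trace(b) * trace(a b^2) - trace(a b) = y^2*z - x*y - z
and trace(a b a) = trace(a) * trace(b a) - trace(b) = x*z - y
trace(b a b^2 a) = trace(b) * trace(a b a b) - trace(a b a) = y*z^2 - x*z - y
next, trace(b a^-1 b a b) = trace(b a b^2) * trace(a) - trace(b a b^2 a) = x*y^2*z - x^2*y - y*z^2 + y
trace(b a b a b a) = trace(a b a b) * trace(a b) - trace(b a)   [split at repeated a] = z^3 - 3*z
trace(b a^-1 b a b a) = trace(b a b a b) * trace(a) - trace(b a b a b a) = x*y*z^2 - x^2*z - z^3 - x*y + 3*z
trace(a b a^-1 b a^-1 b) = trace(b a^-1 b a b) * trace(a) - trace(b a^-1 b a b a) = x^2*y^2*z - x^3*y - 2*x*y*z^2 + x^2*z + z^3 + 2*x*y - 3*z
trace(b a^-1 b a^-1 b^-1 a) = trace(a b a^-1 b a^-1) * trace(b) - trace(a b a^-1 b a^-1 b) = -x^2*y^2*z + x^3*y + x*y^3 + 2*x*y*z^2 - x^2*z - y^2*z - z^3 - 3*x*y + 3*z
and trace(a^-1 b a^-1 b^-1 a^-1 b) = trace(b a^-1 b a^-1 b^-1) * trace(a) - trace(b a^-1 b a^-1 b^-1 a) = x^2*y^2*z - x*y^3 - 2*x*y*z^2 + y^2*z + z^3 + 2*x*y - 3*z
and trace(b^-1 a^-1 b^-1 a^-1 b a^-1) = trace(a^-1 b a^-1 b^-1 a^-1) * trace(b) - trace(a^-1 b a^-1 b^-1 a^-1 b) = x*y*z^2 - y^2*z - z^3 - x*y + 3*z
trace(b^-1 a^-1 b a) = trace(a^-1 b a) * trace(b) - trace(a^-1 b a b)   [inverse elimination on b] = -x*y*z + x^2 + y^2 + z^2 - 2
trace(a^-1 b^-1 a^-1 b) = trace(b^-1 a^-1 b) * trace(a) - trace(b^-1 a^-1 b a)   [inverse elimination on a] = x*y*z - y^2 - z^2 + 2
trace(a^-1 b^-1 a^-1 b a^-1) = trace(a^-1 b^-1 a^-1 b) * trace(a) - trace(a^-1 b^-1 a^-1 b a)   [inverse elimination on a] = x^2*y*z - x*y^2 - x*z^2 + x
assemble the triple (trace(r) - 2; trace(r a) - x; trace(r b) - y)

x*y*z^2 - y^2*z - z^3 - x*y + 3*z - 2; x*z - x - y; x^2*y*z - x*y^2 - x*z^2 + x - y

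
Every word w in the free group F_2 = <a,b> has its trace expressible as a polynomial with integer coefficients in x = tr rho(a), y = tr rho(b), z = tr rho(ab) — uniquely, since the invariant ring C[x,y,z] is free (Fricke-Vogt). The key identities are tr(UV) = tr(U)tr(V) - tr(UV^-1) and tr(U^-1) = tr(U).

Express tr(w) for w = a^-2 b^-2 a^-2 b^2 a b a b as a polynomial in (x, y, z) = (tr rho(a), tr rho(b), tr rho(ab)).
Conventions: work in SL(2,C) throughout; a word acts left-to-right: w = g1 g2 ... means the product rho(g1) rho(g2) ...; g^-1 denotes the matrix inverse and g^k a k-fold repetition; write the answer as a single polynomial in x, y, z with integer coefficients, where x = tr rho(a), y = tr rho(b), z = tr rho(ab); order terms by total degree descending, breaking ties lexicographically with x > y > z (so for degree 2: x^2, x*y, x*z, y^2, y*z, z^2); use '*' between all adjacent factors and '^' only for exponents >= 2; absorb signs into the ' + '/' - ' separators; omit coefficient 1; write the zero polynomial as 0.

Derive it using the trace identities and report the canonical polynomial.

trace(a b^2) = trace(b) trace(a b) - trace(a) = y*z - x
next, trace(b^2 a b) = trace(b) trace(a b^2) - trace(a b) = y^2*z - x*y - z
trace(a b a b) = trace(b a) trace(b a) - trace(1)   [split at repeated b] = z^2 - 2
next, trace(a b a) = trace(a) trace(b a) - trace(b) = x*z - y
trace(a b a b^2) = trace(b) trace(a b a b) - trace(a b a) = y*z^2 - x*z - y
next, trace(b^2 a b a b) = trace(b) trace(a b a b^2) - trace(a b a b) = y^2*z^2 - x*y*z - y^2 - z^2 + 2
trace(a b a b a b) = trace(a b a b) trace(a b) - trace(b a)   [split at repeated a] = z^3 - 3*z
trace(a b a b a) = trace(a) trace(b a b a) - trace(b a b) = x*z^2 - y*z - x
trace(b a b a b a b) = trace(b) trace(a b a b a b) - trace(a b a b a) = y*z^3 - x*z^2 - 2*y*z + x
and trace(b^2 a b a b a b) = trace(b) trace(b a b a b a b) - trace(b a b a b a) = y^2*z^3 - x*y*z^2 - 2*y^2*z - z^3 + x*y + 3*z
and trace(a b a b a b a b) = trace(a b a b a b) trace(a b) - trace(b a b a)   [split at repeated a] = z^4 - 4*z^2 + 2
trace(a b a b a b a) = trace(a) trace(b a b a b a) - trace(b a b a b) = x*z^3 - y*z^2 - 2*x*z + y
trace(b^2 a b a b a b a) = trace(b) trace(a b a b a b a b) - trace(a b a b a b a) = y*z^4 - x*z^3 - 3*y*z^2 + 2*x*z + y
next, trace(a^-1 b^2 a b a b a b) = trace(b^2 a b a b a b) trace(a) - trace(b^2 a b a b a b a) = x*y^2*z^3 - x^2*y*z^2 - y*z^4 - 2*x*y^2*z + x^2*y + 3*y*z^2 + x*z - y
and trace(b^-1 a^-1 b^2 a b a b a) = trace(a^-1 b^2 a b a b a) trace(b) - trace(a^-1 b^2 a b a b a b) = -x*y^2*z^3 + x^2*y*z^2 + y^3*z^2 + y*z^4 + x*y^2*z - x^2*y - y^3 - 4*y*z^2 - x*z + 3*y
next, trace(a^-1 b^2 a b a b a^-1 b^-1) = trace(b^-1 a^-1 b^2 a b a b) trace(a) - trace(b^-1 a^-1 b^2 a b a b a) = x*y^2*z^3 - x^2*y*z^2 - y^3*z^2 - y*z^4 + y^3 + 4*y*z^2 - 3*y
trace(b a b a b a^-1) = trace(b a b a b) trace(a) - trace(b a b a b a) = x*y*z^2 - x^2*z - z^3 - x*y + 3*z
trace(a^-1 b^-1 a^-2 b^2 a b a b) = trace(a^-1 b^2 a b a b a^-1 b^-1) trace(a) - trace(a^-1 b^2 a b a b a^-1 b^-1 a) = x^2*y^2*z^3 - x^3*y*z^2 - x*y^3*z^2 - x*y*z^4 + x*y^3 + 3*x*y*z^2 + x^2*z + z^3 - 2*x*y - 3*z
and trace(a^-1 b^2 a b) = trace(b^2 a b) trace(a) - trace(b^2 a b a) = x*y^2*z - x^2*y - y*z^2 + y
trace(a^-2 b^2 a b a b a^-2 b^-1) = trace(a^-1 b^-1 a^-2 b^2 a b a b) trace(a) - trace(a^-1 b^-1 a^-2 b^2 a b a b a) = x^3*y^2*z^3 - x^4*y*z^2 - x^2*y^3*z^2 - x^2*y*z^4 + x^2*y^3 + 3*x^2*y*z^2 + x^3*z - x*y^2*z + x*z^3 - x^2*y + y*z^2 - 3*x*z - y
trace(b^2 a b a b a^-1) = trace(b^2 a b a b) trace(a) - trace(b^2 a b a b a) = x*y^2*z^2 - x^2*y*z - y*z^3 - x*y^2 + 2*y*z + x
and trace(a^-1 b^2 a b a b a^-1) = trace(b^2 a b a b a^-1) trace(a) - trace(b^2 a b a b) = x^2*y^2*z^2 - x^3*y*z - x*y*z^3 - x^2*y^2 - y^2*z^2 + 3*x*y*z + x^2 + y^2 + z^2 - 2
and trace(a^-2 b^2 a b a b a^-1) = trace(a^-1 b^2 a b a b a^-1) trace(a) - trace(a^-1 b^2 a b a b) = x^3*y^2*z^2 - x^4*y*z - x^2*y*z^3 - x^3*y^2 - 2*x*y^2*z^2 + 4*x^2*y*z + y*z^3 + x^3 + 2*x*y^2 + x*z^2 - 2*y*z - 3*x
and trace(a^-2 b^2 a b a b a^-2) = trace(a^-2 b^2 a b a b a^-1) trace(a) - trace(a^-2 b^2 a b a b) = x^4*y^2*z^2 - x^5*y*z - x^3*y*z^3 - x^4*y^2 - 3*x^2*y^2*z^2 + 5*x^3*y*z + 2*x*y*z^3 + x^4 + 3*x^2*y^2 + x^2*z^2 + y^2*z^2 - 5*x*y*z - 4*x^2 - y^2 - z^2 + 2
trace(a^-2 b^-2 a^-2 b^2 a b a b) = trace(a^-2 b^2 a b a b a^-2 b^-1) trace(b) - trace(a^-2 b^2 a b a b a^-2) = x^3*y^3*z^3 - 2*x^4*y^2*z^2 - x^2*y^4*z^2 - x^2*y^2*z^4 + x^5*y*z + x^3*y*z^3 + x^4*y^2 + x^2*y^4 + 6*x^2*y^2*z^2 - 4*x^3*y*z - x*y^3*z - x*y*z^3 - x^4 - 4*x^2*y^2 - x^2*z^2 + 2*x*y*z + 4*x^2 + z^2 - 2

x^3*y^3*z^3 - 2*x^4*y^2*z^2 - x^2*y^4*z^2 - x^2*y^2*z^4 + x^5*y*z + x^3*y*z^3 + x^4*y^2 + x^2*y^4 + 6*x^2*y^2*z^2 - 4*x^3*y*z - x*y^3*z - x*y*z^3 - x^4 - 4*x^2*y^2 - x^2*z^2 + 2*x*y*z + 4*x^2 + z^2 - 2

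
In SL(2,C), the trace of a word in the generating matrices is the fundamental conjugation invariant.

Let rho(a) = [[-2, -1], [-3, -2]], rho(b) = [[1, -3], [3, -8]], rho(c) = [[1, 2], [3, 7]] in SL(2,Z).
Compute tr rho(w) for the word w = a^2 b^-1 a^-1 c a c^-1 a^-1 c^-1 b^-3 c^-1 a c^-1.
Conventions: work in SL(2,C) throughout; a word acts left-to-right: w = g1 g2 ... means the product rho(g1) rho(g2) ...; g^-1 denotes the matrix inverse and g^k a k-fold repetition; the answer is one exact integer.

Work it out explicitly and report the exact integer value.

rho(a) = [[-2, -1], [-3, -2]]
... * rho(a) = [[-2, -1], [-3, -2]]  ->  [[7, 4], [12, 7]]
... * rho(b^-1) = [[-8, 3], [-3, 1]]  ->  [[-68, 25], [-117, 43]]
... * rho(a^-1) = [[-2, 1], [3, -2]]  ->  [[211, -118], [363, -203]]
... * rho(c) = [[1, 2], [3, 7]]  ->  [[-143, -404], [-246, -695]]
... * rho(a) = [[-2, -1], [-3, -2]]  ->  [[1498, 951], [2577, 1636]]
... * rho(c^-1) = [[7, -2], [-3, 1]]  ->  [[7633, -2045], [13131, -3518]]
... * rho(a^-1) = [[-2, 1], [3, -2]]  ->  [[-21401, 11723], [-36816, 20167]]
... * rho(c^-1) = [[7, -2], [-3, 1]]  ->  [[-184976, 54525], [-318213, 93799]]
... * rho(b^-1) = [[-8, 3], [-3, 1]]  ->  [[1316233, -500403], [2264307, -860840]]
... * rho(b^-1) = [[-8, 3], [-3, 1]]  ->  [[-9028655, 3448296], [-15531936, 5932081]]
... * rho(b^-1) = [[-8, 3], [-3, 1]]  ->  [[61884352, -23637669], [106459245, -40663727]]
... * rho(c^-1) = [[7, -2], [-3, 1]]  ->  [[504103471, -147406373], [867205896, -253582217]]
... * rho(a) = [[-2, -1], [-3, -2]]  ->  [[-565987823, -209290725], [-973665141, -360041462]]
... * rho(c^-1) = [[7, -2], [-3, 1]]  ->  [[-3334042586, 922684921], [-5735531601, 1587288820]]
tr = -3334042586 + 1587288820 = -1746753766

-1746753766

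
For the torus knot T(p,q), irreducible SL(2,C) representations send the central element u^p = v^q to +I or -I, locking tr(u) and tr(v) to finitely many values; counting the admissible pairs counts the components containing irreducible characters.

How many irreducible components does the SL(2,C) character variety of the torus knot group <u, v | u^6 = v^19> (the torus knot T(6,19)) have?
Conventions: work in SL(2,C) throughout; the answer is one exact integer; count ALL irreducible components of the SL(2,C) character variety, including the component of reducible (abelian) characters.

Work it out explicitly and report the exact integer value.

Gamma = < u, v | u^6 = v^19 > (torus knot T(6,19)); the central element u^6 = v^19 acts as +I or -I in any irreducible SL(2,C) representation.
On an irreducible component, tr(u) is locked at 2*cos(pi*alpha/6) for some alpha in 1..5, and tr(v) at 2*cos(pi*beta/19) for some beta in 1..18.
u^6 = (-1)^alpha I and v^19 = (-1)^beta I must agree, so alpha and beta have equal parity.
Counting: 3 odd alphas x 9 odd betas + 2 even alphas x 9 even betas = 27 + 18 = 45.
Total: 45 irreducible-character components + 1 reducible (abelian) component = 46.

46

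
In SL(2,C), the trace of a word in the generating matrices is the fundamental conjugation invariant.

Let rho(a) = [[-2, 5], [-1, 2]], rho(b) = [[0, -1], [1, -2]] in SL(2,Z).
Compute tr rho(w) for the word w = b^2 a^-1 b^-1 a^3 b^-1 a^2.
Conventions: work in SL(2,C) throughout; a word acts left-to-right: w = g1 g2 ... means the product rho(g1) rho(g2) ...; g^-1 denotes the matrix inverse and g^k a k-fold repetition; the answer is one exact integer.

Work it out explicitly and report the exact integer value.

rho(b) = [[0, -1], [1, -2]]
... * rho(b) = [[0, -1], [1, -2]]  ->  [[-1, 2], [-2, 3]]
... * rho(a^-1) = [[2, -5], [1, -2]]  ->  [[0, 1], [-1, 4]]
... * rho(b^-1) = [[-2, 1], [-1, 0]]  ->  [[-1, 0], [-2, -1]]
... * rho(a) = [[-2, 5], [-1, 2]]  ->  [[2, -5], [5, -12]]
... * rho(a) = [[-2, 5], [-1, 2]]  ->  [[1, 0], [2, 1]]
... * rho(a) = [[-2, 5], [-1, 2]]  ->  [[-2, 5], [-5, 12]]
... * rho(b^-1) = [[-2, 1], [-1, 0]]  ->  [[-1, -2], [-2, -5]]
... * rho(a) = [[-2, 5], [-1, 2]]  ->  [[4, -9], [9, -20]]
... * rho(a) = [[-2, 5], [-1, 2]]  ->  [[1, 2], [2, 5]]
tr = 1 + 5 = 6

6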